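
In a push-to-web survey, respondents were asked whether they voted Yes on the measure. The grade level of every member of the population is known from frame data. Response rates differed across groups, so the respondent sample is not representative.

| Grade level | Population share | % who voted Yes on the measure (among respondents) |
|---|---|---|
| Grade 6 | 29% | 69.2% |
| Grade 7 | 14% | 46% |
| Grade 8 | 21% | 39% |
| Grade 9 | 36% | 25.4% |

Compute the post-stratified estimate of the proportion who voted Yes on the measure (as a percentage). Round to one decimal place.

43.8%

Reweight to the known grade level distribution:
  Grade 6: 0.29 × 69.2 = 20.068
  Grade 7: 0.14 × 46 = 6.44
  Grade 8: 0.21 × 39 = 8.19
  Grade 9: 0.36 × 25.4 = 9.144
Post-stratified estimate = 43.842 → 43.8%.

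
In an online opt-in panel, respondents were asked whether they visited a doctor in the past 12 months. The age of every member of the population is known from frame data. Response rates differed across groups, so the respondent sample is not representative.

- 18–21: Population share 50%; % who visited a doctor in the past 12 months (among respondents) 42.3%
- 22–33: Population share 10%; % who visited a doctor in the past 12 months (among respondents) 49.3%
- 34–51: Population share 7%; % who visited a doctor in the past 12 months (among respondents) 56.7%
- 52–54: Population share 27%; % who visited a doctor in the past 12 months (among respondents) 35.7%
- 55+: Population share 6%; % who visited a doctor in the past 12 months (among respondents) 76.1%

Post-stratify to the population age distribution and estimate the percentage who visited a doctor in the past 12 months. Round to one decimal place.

Weight each group's respondent value by its population share:
  18–21: 0.5 × 42.3 = 21.15
  22–33: 0.1 × 49.3 = 4.93
  34–51: 0.07 × 56.7 = 3.969
  52–54: 0.27 × 35.7 = 9.639
  55+: 0.06 × 76.1 = 4.566
Post-stratified estimate = 44.254 → 44.3%.

44.3%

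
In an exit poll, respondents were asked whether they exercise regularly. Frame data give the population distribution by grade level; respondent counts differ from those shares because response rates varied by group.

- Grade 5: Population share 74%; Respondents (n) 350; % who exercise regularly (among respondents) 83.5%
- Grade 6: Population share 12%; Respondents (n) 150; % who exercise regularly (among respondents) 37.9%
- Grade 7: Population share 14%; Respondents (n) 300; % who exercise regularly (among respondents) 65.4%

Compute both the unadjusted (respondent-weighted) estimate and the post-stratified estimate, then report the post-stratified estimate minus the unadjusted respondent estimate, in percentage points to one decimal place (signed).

Without adjustment, the pooled respondent share is:
  (350/800)×83.5 + (150/800)×37.9 + (300/800)×65.4 = 68.1625%
Post-stratified estimate weights by population shares:
  0.74×83.5 + 0.12×37.9 + 0.14×65.4 = 75.494%
Difference = 75.494 − 68.1625 = 7.3315 pp.

+7.3 percentage points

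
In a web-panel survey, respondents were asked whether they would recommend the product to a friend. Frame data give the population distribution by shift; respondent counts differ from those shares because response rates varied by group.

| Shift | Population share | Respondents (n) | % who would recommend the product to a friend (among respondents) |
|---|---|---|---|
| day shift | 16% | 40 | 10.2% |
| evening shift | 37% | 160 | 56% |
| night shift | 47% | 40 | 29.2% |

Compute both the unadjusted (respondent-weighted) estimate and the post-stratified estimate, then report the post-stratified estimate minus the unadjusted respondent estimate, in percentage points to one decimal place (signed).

-7.8 percentage points

Naive respondent-only estimate (weights = respondent counts):
  (40/240)×10.2 + (160/240)×56 + (40/240)×29.2 = 43.9%
Post-stratified estimate weights by population shares:
  0.16×10.2 + 0.37×56 + 0.47×29.2 = 36.076%
Difference = 36.076 − 43.9 = -7.824 pp.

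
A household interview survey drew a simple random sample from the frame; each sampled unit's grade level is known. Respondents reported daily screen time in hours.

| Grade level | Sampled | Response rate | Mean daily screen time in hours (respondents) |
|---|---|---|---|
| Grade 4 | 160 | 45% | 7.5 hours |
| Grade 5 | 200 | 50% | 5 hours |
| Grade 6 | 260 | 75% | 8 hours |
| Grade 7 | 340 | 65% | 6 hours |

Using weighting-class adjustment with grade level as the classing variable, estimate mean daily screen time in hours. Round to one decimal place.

6.6

Each respondent's weight = sampled/responded in their class; summing within a class gives n_sampled, so:
  Grade 4: 160 × 7.5 = 1200
  Grade 5: 200 × 5 = 1000
  Grade 6: 260 × 8 = 2080
  Grade 7: 340 × 6 = 2040
Adjusted estimate = 6320 / 960 = 6.58333 → 6.6.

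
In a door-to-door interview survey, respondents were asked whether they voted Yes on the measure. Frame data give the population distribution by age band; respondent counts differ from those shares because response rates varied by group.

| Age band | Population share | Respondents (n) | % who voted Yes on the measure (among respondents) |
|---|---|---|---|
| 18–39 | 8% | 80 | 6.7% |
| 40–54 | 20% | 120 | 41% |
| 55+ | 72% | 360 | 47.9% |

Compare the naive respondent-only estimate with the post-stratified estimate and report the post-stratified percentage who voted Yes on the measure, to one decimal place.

43.2%

Unadjusted (pooled respondent) estimate weights by respondent counts:
  (80/560)×6.7 + (120/560)×41 + (360/560)×47.9 = 40.5357%
Post-stratified estimate weights by population shares:
  0.08×6.7 + 0.2×41 + 0.72×47.9 = 43.224%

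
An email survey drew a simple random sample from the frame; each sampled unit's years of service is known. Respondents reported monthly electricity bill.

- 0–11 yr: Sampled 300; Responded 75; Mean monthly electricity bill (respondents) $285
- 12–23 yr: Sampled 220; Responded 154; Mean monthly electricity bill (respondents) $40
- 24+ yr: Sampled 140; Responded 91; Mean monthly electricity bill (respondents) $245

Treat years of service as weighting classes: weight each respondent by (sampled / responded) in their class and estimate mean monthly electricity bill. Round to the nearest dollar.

$195

Response rates by class: 0–11 yr 75/300 = 25%, 12–23 yr 154/220 = 70%, 24+ yr 91/140 = 65%.
With weight = n_sampled/n_responded per class, the weighted class total is n_sampled:
  0–11 yr: 300 × 285 = 85,500
  12–23 yr: 220 × 40 = 8800
  24+ yr: 140 × 245 = 34,300
Adjusted estimate = 128,600 / 660 = 194.848 → $195.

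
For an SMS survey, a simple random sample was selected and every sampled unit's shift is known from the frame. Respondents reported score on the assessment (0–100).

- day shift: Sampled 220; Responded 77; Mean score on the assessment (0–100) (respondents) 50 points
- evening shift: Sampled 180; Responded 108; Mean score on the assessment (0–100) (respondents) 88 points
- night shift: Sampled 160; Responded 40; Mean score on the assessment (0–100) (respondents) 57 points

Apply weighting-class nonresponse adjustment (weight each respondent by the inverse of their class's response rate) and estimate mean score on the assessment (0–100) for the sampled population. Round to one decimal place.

64.2

Class response rates: day shift 77/220 = 35%, evening shift 108/180 = 60%, night shift 40/160 = 25%.
Weighting each respondent by the inverse class response rate inflates each class back to its sampled size, so the class weight is n_sampled:
  day shift: 220 × 50 = 11,000
  evening shift: 180 × 88 = 15,840
  night shift: 160 × 57 = 9120
Adjusted estimate = 35,960 / 560 = 64.2143 → 64.2.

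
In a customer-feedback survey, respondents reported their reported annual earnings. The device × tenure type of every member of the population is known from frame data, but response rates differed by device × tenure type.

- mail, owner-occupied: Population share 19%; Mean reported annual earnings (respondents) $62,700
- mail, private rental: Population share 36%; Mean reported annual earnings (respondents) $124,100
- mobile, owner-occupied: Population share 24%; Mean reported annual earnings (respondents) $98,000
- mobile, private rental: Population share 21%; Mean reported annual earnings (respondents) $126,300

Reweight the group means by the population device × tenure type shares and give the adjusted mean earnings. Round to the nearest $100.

$106,600

Reweight to the known device × tenure type distribution:
  mail, owner-occupied: 0.19 × 62,700 = 11,913
  mail, private rental: 0.36 × 124,100 = 44,676
  mobile, owner-occupied: 0.24 × 98,000 = 23,520
  mobile, private rental: 0.21 × 126,300 = 26,523
Post-stratified estimate = 106,632 → $106,600.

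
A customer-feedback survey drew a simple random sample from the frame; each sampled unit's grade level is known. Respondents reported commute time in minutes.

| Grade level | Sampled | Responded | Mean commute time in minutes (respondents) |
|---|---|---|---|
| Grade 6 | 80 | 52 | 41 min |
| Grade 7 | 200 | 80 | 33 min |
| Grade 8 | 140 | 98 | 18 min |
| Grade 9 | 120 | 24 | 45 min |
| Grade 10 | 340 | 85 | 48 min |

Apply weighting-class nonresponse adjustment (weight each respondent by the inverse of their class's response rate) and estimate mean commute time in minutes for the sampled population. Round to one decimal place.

38.8

Class response rates: Grade 6 52/80 = 65%, Grade 7 80/200 = 40%, Grade 8 98/140 = 70%, Grade 9 24/120 = 20%, Grade 10 85/340 = 25%.
Inverse-response-rate weighting restores each class to its sampled count, so class totals weight by n_sampled:
  Grade 6: 80 × 41 = 3280
  Grade 7: 200 × 33 = 6600
  Grade 8: 140 × 18 = 2520
  Grade 9: 120 × 45 = 5400
  Grade 10: 340 × 48 = 16,320
Adjusted estimate = 34,120 / 880 = 38.7727 → 38.8.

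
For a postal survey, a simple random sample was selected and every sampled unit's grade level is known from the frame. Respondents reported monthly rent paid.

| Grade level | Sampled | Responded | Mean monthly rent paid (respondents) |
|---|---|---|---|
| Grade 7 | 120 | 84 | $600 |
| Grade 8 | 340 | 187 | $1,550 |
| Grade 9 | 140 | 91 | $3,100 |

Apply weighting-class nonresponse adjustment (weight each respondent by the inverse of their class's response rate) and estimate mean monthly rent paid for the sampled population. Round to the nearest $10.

$1,720

Response rates by class: Grade 7 84/120 = 70%, Grade 8 187/340 = 55%, Grade 9 91/140 = 65%.
Weighting each respondent by the inverse class response rate inflates each class back to its sampled size, so the class weight is n_sampled:
  Grade 7: 120 × 600 = 72,000
  Grade 8: 340 × 1550 = 527,000
  Grade 9: 140 × 3100 = 434,000
Adjusted estimate = 1,033,000 / 600 = 1721.67 → $1,720.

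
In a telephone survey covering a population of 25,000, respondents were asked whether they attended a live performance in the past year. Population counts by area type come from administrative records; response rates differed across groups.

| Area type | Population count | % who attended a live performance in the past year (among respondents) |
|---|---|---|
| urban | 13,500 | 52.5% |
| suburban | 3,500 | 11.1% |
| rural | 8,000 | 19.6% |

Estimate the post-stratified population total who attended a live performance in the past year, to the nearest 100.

9,000

Apply each group's respondent rate to its population count:
  urban: 13,500 × 52.5% = 7087.5
  suburban: 3,500 × 11.1% = 388.5
  rural: 8,000 × 19.6% = 1568
Estimated total = 9044 → 9,000.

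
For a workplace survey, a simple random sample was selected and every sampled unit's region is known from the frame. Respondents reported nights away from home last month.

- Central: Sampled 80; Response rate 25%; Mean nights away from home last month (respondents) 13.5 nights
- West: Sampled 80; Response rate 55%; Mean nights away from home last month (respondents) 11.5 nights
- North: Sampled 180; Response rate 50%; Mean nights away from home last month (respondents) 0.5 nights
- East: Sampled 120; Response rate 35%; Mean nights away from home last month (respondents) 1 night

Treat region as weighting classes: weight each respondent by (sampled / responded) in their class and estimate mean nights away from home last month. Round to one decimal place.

4.8

Weighting each respondent by the inverse class response rate inflates each class back to its sampled size, so the class weight is n_sampled:
  Central: 80 × 13.5 = 1080
  West: 80 × 11.5 = 920
  North: 180 × 0.5 = 90
  East: 120 × 1 = 120
Adjusted estimate = 2210 / 460 = 4.80435 → 4.8.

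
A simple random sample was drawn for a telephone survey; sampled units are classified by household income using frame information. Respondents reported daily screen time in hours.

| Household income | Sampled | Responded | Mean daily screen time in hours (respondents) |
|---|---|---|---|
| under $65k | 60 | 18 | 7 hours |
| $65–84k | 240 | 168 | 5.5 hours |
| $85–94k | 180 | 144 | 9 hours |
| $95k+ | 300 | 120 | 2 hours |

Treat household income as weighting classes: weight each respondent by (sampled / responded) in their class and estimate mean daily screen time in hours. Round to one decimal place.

5.1

Class response rates: under $65k 18/60 = 30%, $65–84k 168/240 = 70%, $85–94k 144/180 = 80%, $95k+ 120/300 = 40%.
Inverse-response-rate weighting restores each class to its sampled count, so class totals weight by n_sampled:
  under $65k: 60 × 7 = 420
  $65–84k: 240 × 5.5 = 1320
  $85–94k: 180 × 9 = 1620
  $95k+: 300 × 2 = 600
Adjusted estimate = 3960 / 780 = 5.07692 → 5.1.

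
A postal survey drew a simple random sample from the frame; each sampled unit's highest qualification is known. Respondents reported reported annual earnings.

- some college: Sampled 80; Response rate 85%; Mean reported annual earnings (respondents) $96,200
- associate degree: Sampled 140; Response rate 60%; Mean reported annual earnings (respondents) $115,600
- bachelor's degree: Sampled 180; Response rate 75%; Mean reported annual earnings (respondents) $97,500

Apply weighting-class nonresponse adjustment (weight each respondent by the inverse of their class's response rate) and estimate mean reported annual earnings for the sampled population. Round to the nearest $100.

$103,600

With weight = n_sampled/n_responded per class, the weighted class total is n_sampled:
  some college: 80 × 96,200 = 7,696,000
  associate degree: 140 × 115,600 = 16,184,000
  bachelor's degree: 180 × 97,500 = 17,550,000
Adjusted estimate = 41,430,000 / 400 = 103,575 → $103,600.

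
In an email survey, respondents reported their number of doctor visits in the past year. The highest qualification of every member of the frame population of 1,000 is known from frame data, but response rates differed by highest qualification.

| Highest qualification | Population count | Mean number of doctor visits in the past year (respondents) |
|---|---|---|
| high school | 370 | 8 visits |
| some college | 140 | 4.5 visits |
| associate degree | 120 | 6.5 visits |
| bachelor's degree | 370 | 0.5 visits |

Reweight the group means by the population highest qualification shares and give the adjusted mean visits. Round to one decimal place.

4.6

Post-stratification weights by population share, not respondent share:
  high school: (370/1,000) × 8 = 2.96
  some college: (140/1,000) × 4.5 = 0.63
  associate degree: (120/1,000) × 6.5 = 0.78
  bachelor's degree: (370/1,000) × 0.5 = 0.185
Post-stratified estimate = 4.555 → 4.6.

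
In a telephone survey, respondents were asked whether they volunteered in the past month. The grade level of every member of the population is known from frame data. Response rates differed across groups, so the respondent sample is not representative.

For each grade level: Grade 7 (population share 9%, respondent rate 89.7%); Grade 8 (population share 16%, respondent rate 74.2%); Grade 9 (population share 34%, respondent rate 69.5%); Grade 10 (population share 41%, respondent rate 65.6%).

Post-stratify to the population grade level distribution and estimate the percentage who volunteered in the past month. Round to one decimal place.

Each cell contributes population-share × respondent value:
  Grade 7: 0.09 × 89.7 = 8.073
  Grade 8: 0.16 × 74.2 = 11.872
  Grade 9: 0.34 × 69.5 = 23.63
  Grade 10: 0.41 × 65.6 = 26.896
Post-stratified estimate = 70.471 → 70.5%.

70.5%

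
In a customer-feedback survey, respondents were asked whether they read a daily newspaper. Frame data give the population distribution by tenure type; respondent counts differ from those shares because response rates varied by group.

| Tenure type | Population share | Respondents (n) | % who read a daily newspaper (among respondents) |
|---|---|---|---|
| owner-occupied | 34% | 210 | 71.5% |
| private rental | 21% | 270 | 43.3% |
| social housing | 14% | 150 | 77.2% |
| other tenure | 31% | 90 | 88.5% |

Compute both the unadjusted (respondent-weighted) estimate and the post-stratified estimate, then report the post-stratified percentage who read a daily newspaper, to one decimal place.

Without adjustment, the pooled respondent share is:
  (210/720)×71.5 + (270/720)×43.3 + (150/720)×77.2 + (90/720)×88.5 = 64.2375%
Post-stratifying to population shares instead:
  0.34×71.5 + 0.21×43.3 + 0.14×77.2 + 0.31×88.5 = 71.646%

71.6%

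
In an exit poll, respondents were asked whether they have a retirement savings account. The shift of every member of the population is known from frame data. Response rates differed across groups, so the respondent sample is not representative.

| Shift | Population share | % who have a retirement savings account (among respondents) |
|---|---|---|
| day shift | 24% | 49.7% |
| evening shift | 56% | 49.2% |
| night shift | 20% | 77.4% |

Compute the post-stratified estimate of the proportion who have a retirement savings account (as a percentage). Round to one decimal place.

Post-stratification weights by population share, not respondent share:
  day shift: 0.24 × 49.7 = 11.928
  evening shift: 0.56 × 49.2 = 27.552
  night shift: 0.2 × 77.4 = 15.48
Post-stratified estimate = 54.96 → 55.0%.

55.0%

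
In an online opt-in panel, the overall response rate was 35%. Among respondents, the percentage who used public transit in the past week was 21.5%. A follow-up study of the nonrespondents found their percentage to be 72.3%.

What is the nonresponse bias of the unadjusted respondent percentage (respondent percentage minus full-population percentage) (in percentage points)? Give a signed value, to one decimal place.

-33.0 percentage points

Nonresponse fraction = 1 − 0.35 = 0.65.
Bias = (nonresponse fraction) × (respondent percentage − nonrespondent percentage)
     = 0.65 × (21.5 − 72.3) = 0.65 × -50.8 = -33.02.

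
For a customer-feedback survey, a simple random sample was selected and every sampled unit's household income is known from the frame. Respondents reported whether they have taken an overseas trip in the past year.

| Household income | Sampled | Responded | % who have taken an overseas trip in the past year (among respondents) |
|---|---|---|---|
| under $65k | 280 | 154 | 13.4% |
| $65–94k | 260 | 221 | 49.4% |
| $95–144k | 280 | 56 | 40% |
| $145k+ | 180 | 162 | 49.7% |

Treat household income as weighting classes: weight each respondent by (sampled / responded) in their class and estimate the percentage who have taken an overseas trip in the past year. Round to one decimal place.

Class response rates: under $65k 154/280 = 55%, $65–94k 221/260 = 85%, $95–144k 56/280 = 20%, $145k+ 162/180 = 90%.
Weighting each respondent by the inverse class response rate inflates each class back to its sampled size, so the class weight is n_sampled:
  under $65k: 280 × 13.4 = 3752
  $65–94k: 260 × 49.4 = 12,844
  $95–144k: 280 × 40 = 11,200
  $145k+: 180 × 49.7 = 8946
Adjusted estimate = 36,742 / 1,000 = 36.742 → 36.7%.

36.7%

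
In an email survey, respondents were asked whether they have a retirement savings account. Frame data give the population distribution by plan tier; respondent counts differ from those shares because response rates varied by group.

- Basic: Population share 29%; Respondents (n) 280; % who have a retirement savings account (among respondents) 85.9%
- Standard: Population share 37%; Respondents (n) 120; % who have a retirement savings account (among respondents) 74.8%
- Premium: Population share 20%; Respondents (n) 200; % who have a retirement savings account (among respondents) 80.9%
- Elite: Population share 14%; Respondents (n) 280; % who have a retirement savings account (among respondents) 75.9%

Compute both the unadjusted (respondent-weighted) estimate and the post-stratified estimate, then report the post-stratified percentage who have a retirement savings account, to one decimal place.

79.4%

Unadjusted (pooled respondent) estimate weights by respondent counts:
  (280/880)×85.9 + (120/880)×74.8 + (200/880)×80.9 + (280/880)×75.9 = 80.0682%
Post-stratified estimate weights by population shares:
  0.29×85.9 + 0.37×74.8 + 0.2×80.9 + 0.14×75.9 = 79.393%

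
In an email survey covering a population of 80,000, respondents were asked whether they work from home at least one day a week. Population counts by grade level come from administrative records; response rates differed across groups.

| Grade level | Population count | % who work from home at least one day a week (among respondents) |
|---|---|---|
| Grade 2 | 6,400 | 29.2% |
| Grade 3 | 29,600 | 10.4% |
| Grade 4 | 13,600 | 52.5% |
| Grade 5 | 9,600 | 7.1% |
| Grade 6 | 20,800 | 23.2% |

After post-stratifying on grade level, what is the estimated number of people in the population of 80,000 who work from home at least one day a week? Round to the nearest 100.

Each cell contributes its population count × the respondent rate:
  Grade 2: 6,400 × 29.2% = 1868.8
  Grade 3: 29,600 × 10.4% = 3078.4
  Grade 4: 13,600 × 52.5% = 7140
  Grade 5: 9,600 × 7.1% = 681.6
  Grade 6: 20,800 × 23.2% = 4825.6
Estimated total = 17594.4 → 17,600.

17,600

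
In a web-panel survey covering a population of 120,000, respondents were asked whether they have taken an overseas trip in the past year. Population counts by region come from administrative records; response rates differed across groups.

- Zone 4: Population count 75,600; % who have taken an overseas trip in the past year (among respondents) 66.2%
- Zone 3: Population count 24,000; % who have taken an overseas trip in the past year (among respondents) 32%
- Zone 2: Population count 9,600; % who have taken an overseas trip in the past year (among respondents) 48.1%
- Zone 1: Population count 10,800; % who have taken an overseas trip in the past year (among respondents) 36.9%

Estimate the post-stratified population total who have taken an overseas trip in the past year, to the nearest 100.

Apply each group's respondent rate to its population count:
  Zone 4: 75,600 × 66.2% = 50047.2
  Zone 3: 24,000 × 32% = 7680
  Zone 2: 9,600 × 48.1% = 4617.6
  Zone 1: 10,800 × 36.9% = 3985.2
Estimated total = 66,330 → 66,300.

66,300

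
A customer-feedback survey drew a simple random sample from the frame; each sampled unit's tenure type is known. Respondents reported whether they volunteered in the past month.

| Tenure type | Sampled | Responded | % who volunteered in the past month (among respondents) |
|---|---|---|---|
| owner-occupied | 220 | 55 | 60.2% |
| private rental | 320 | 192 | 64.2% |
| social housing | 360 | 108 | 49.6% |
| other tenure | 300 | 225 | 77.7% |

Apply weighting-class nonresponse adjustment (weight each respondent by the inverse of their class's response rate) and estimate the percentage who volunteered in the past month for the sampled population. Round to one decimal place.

Class response rates: owner-occupied 55/220 = 25%, private rental 192/320 = 60%, social housing 108/360 = 30%, other tenure 225/300 = 75%.
Each respondent's weight = sampled/responded in their class; summing within a class gives n_sampled, so:
  owner-occupied: 220 × 60.2 = 13,244
  private rental: 320 × 64.2 = 20,544
  social housing: 360 × 49.6 = 17,856
  other tenure: 300 × 77.7 = 23,310
Adjusted estimate = 74,954 / 1,200 = 62.4617 → 62.5%.

62.5%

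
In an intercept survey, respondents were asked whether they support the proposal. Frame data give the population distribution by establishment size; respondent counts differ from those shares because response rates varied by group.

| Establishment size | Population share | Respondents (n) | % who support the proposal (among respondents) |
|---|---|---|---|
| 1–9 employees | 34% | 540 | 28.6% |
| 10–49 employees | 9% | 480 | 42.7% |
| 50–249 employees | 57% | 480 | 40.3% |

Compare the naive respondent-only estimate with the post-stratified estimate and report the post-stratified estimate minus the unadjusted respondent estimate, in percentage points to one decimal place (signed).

-0.3 percentage points

Without adjustment, the pooled respondent share is:
  (540/1500)×28.6 + (480/1500)×42.7 + (480/1500)×40.3 = 36.856%
Post-stratifying to population shares instead:
  0.34×28.6 + 0.09×42.7 + 0.57×40.3 = 36.538%
Difference = 36.538 − 36.856 = -0.318 pp.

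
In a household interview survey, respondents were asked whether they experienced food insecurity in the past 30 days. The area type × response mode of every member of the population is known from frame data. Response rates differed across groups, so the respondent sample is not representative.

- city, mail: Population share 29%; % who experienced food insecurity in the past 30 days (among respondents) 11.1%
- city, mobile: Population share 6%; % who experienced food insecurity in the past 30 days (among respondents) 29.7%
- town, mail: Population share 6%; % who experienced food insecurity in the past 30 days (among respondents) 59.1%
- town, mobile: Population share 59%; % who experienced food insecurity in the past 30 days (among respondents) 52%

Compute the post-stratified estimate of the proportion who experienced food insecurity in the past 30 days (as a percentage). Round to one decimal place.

Weight each group's respondent value by its population share:
  city, mail: 0.29 × 11.1 = 3.219
  city, mobile: 0.06 × 29.7 = 1.782
  town, mail: 0.06 × 59.1 = 3.546
  town, mobile: 0.59 × 52 = 30.68
Post-stratified estimate = 39.227 → 39.2%.

39.2%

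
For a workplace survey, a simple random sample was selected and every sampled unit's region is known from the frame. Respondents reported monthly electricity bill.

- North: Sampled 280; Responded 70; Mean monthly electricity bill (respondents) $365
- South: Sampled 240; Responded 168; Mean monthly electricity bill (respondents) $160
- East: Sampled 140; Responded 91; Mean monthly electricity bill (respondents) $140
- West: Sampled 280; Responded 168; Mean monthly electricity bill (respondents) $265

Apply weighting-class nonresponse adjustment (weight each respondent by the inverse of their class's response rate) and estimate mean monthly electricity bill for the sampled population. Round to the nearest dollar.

Class response rates: North 70/280 = 25%, South 168/240 = 70%, East 91/140 = 65%, West 168/280 = 60%.
Inverse-response-rate weighting restores each class to its sampled count, so class totals weight by n_sampled:
  North: 280 × 365 = 102,200
  South: 240 × 160 = 38,400
  East: 140 × 140 = 19,600
  West: 280 × 265 = 74,200
Adjusted estimate = 234,400 / 940 = 249.362 → $249.

$249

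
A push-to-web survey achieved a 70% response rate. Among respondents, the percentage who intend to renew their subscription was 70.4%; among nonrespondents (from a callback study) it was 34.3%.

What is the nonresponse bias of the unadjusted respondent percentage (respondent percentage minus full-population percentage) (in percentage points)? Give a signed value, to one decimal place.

Nonresponse fraction = 1 − 0.7 = 0.3.
Bias = (nonresponse fraction) × (respondent percentage − nonrespondent percentage)
     = 0.3 × (70.4 − 34.3) = 0.3 × 36.1 = 10.83.

+10.8 percentage points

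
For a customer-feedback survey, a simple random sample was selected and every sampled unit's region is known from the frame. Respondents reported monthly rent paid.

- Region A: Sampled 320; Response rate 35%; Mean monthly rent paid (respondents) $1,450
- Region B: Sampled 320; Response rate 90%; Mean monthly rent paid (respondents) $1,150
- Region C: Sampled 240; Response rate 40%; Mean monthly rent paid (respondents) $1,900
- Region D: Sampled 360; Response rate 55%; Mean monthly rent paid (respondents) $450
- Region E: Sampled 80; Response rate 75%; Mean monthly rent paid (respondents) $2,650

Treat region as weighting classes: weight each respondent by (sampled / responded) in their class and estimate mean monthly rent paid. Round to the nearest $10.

$1,260

Each respondent's weight = sampled/responded in their class; summing within a class gives n_sampled, so:
  Region A: 320 × 1450 = 464,000
  Region B: 320 × 1150 = 368,000
  Region C: 240 × 1900 = 456,000
  Region D: 360 × 450 = 162,000
  Region E: 80 × 2650 = 212,000
Adjusted estimate = 1,662,000 / 1,320 = 1259.09 → $1,260.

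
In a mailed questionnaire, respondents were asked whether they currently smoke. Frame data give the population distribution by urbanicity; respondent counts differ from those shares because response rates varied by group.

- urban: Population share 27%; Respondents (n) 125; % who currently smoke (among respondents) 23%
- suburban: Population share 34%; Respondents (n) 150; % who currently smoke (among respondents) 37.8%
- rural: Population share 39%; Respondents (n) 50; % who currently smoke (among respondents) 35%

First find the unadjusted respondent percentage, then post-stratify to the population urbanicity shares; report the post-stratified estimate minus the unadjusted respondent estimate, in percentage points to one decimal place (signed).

Without adjustment, the pooled respondent share is:
  (125/325)×23 + (150/325)×37.8 + (50/325)×35 = 31.6769%
Post-stratified estimate weights by population shares:
  0.27×23 + 0.34×37.8 + 0.39×35 = 32.712%
Difference = 32.712 − 31.6769 = 1.0351 pp.

+1.0 percentage points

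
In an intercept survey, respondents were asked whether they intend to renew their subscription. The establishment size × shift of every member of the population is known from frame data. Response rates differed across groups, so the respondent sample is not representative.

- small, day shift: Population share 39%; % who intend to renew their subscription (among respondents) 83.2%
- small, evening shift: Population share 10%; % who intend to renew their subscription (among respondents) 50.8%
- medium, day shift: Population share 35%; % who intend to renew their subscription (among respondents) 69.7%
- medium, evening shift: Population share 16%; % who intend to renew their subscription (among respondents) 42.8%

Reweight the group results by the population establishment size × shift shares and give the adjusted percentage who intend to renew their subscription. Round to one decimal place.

Post-stratification weights by population share, not respondent share:
  small, day shift: 0.39 × 83.2 = 32.448
  small, evening shift: 0.1 × 50.8 = 5.08
  medium, day shift: 0.35 × 69.7 = 24.395
  medium, evening shift: 0.16 × 42.8 = 6.848
Post-stratified estimate = 68.771 → 68.8%.

68.8%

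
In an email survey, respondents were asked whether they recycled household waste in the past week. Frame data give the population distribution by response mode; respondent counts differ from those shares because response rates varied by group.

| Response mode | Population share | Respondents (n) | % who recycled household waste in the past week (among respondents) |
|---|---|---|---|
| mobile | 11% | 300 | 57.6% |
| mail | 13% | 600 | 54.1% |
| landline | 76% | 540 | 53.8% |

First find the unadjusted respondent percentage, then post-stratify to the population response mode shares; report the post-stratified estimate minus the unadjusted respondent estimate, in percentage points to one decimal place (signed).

Naive respondent-only estimate (weights = respondent counts):
  (300/1440)×57.6 + (600/1440)×54.1 + (540/1440)×53.8 = 54.7167%
Reweighting by population response mode shares:
  0.11×57.6 + 0.13×54.1 + 0.76×53.8 = 54.257%
Difference = 54.257 − 54.7167 = -0.4597 pp.

-0.5 percentage points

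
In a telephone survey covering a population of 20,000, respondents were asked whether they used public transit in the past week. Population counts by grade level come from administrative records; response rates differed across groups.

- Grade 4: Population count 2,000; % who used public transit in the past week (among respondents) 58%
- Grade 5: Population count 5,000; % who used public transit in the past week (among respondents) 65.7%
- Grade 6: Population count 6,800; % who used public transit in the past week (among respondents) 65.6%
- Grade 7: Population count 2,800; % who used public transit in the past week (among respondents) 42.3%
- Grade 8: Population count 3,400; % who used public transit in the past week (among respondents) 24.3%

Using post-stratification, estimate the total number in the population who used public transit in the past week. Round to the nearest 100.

Each cell contributes its population count × the respondent rate:
  Grade 4: 2,000 × 58% = 1160
  Grade 5: 5,000 × 65.7% = 3285
  Grade 6: 6,800 × 65.6% = 4460.8
  Grade 7: 2,800 × 42.3% = 1184.4
  Grade 8: 3,400 × 24.3% = 826.2
Estimated total = 10916.4 → 10,900.

10,900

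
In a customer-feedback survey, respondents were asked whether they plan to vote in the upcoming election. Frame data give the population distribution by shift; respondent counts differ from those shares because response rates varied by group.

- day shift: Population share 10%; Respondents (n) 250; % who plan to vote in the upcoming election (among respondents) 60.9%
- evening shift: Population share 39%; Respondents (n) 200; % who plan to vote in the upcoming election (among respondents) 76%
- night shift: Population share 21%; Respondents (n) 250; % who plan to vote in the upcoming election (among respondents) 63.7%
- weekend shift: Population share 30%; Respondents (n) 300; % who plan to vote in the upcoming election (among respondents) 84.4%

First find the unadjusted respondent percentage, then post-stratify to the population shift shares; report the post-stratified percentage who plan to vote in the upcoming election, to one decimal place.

74.4%

Unadjusted (pooled respondent) estimate weights by respondent counts:
  (250/1000)×60.9 + (200/1000)×76 + (250/1000)×63.7 + (300/1000)×84.4 = 71.67%
Post-stratifying to population shares instead:
  0.1×60.9 + 0.39×76 + 0.21×63.7 + 0.3×84.4 = 74.427%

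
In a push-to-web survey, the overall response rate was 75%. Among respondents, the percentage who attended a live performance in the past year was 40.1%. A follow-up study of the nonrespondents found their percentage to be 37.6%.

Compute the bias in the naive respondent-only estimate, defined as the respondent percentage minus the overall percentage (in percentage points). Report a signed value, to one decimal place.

Nonresponse fraction = 1 − 0.75 = 0.25.
Bias = (nonresponse fraction) × (respondent percentage − nonrespondent percentage)
     = 0.25 × (40.1 − 37.6) = 0.25 × 2.5 = 0.625.

+0.6 percentage points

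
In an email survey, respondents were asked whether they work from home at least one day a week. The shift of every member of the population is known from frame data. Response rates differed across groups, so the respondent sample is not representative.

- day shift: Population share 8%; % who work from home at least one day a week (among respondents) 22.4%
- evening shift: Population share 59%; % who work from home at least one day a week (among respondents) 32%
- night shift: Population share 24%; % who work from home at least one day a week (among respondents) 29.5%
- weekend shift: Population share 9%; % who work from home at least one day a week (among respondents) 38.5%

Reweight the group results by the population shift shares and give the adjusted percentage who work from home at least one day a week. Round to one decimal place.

Reweight to the known shift distribution:
  day shift: 0.08 × 22.4 = 1.792
  evening shift: 0.59 × 32 = 18.88
  night shift: 0.24 × 29.5 = 7.08
  weekend shift: 0.09 × 38.5 = 3.465
Post-stratified estimate = 31.217 → 31.2%.

31.2%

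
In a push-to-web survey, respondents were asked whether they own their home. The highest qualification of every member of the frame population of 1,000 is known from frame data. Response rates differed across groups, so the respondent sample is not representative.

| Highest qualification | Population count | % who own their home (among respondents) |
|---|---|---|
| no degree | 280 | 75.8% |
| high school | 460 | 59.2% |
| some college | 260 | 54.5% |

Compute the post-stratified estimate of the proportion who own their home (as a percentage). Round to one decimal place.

Reweight to the known highest qualification distribution:
  no degree: (280/1,000) × 75.8 = 21.224
  high school: (460/1,000) × 59.2 = 27.232
  some college: (260/1,000) × 54.5 = 14.17
Post-stratified estimate = 62.626 → 62.6%.

62.6%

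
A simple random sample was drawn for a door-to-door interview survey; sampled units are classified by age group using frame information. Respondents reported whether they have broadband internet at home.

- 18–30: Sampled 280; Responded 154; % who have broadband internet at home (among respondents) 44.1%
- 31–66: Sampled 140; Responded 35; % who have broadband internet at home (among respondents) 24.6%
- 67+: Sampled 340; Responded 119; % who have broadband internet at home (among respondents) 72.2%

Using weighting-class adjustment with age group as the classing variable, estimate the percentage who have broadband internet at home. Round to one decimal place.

53.1%

Class response rates: 18–30 154/280 = 55%, 31–66 35/140 = 25%, 67+ 119/340 = 35%.
Inverse-response-rate weighting restores each class to its sampled count, so class totals weight by n_sampled:
  18–30: 280 × 44.1 = 12,348
  31–66: 140 × 24.6 = 3444
  67+: 340 × 72.2 = 24,548
Adjusted estimate = 40,340 / 760 = 53.0789 → 53.1%.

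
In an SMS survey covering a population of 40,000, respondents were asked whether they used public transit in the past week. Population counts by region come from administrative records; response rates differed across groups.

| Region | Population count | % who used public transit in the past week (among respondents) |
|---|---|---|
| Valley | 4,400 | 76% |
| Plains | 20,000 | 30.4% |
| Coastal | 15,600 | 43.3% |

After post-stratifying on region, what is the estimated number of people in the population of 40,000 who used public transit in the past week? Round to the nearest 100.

16,200

Apply each group's respondent rate to its population count:
  Valley: 4,400 × 76% = 3344
  Plains: 20,000 × 30.4% = 6080
  Coastal: 15,600 × 43.3% = 6754.8
Estimated total = 16178.8 → 16,200.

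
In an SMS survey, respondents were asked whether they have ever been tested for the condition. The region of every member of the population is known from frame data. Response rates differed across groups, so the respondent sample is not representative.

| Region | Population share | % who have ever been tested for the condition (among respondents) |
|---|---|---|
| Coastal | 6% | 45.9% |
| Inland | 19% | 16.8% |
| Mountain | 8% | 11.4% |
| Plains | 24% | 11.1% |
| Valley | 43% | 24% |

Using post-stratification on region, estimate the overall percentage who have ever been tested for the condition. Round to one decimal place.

Each cell contributes population-share × respondent value:
  Coastal: 0.06 × 45.9 = 2.754
  Inland: 0.19 × 16.8 = 3.192
  Mountain: 0.08 × 11.4 = 0.912
  Plains: 0.24 × 11.1 = 2.664
  Valley: 0.43 × 24 = 10.32
Post-stratified estimate = 19.842 → 19.8%.

19.8%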